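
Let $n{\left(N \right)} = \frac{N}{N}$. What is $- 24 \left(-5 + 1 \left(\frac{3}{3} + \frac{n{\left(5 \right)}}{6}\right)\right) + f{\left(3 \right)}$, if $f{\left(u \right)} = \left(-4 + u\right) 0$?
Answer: $92$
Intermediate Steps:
$f{\left(u \right)} = 0$
$n{\left(N \right)} = 1$
$- 24 \left(-5 + 1 \left(\frac{3}{3} + \frac{n{\left(5 \right)}}{6}\right)\right) + f{\left(3 \right)} = - 24 \left(-5 + 1 \left(\frac{3}{3} + 1 \cdot \frac{1}{6}\right)\right) + 0 = - 24 \left(-5 + 1 \left(3 \cdot \frac{1}{3} + 1 \cdot \frac{1}{6}\right)\right) + 0 = - 24 \left(-5 + 1 \left(1 + \frac{1}{6}\right)\right) + 0 = - 24 \left(-5 + 1 \cdot \frac{7}{6}\right) + 0 = - 24 \left(-5 + \frac{7}{6}\right) + 0 = \left(-24\right) \left(- \frac{23}{6}\right) + 0 = 92 + 0 = 92$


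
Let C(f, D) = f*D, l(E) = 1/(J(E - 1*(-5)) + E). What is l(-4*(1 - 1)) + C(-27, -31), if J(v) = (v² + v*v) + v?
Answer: 46036/55 ≈ 837.02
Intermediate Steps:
J(v) = v + 2*v² (J(v) = (v² + v²) + v = 2*v² + v = v + 2*v²)
l(E) = 1/(E + (5 + E)*(11 + 2*E)) (l(E) = 1/((E - 1*(-5))*(1 + 2*(E - 1*(-5))) + E) = 1/((E + 5)*(1 + 2*(E + 5)) + E) = 1/((5 + E)*(1 + 2*(5 + E)) + E) = 1/((5 + E)*(1 + (10 + 2*E)) + E) = 1/((5 + E)*(11 + 2*E) + E) = 1/(E + (5 + E)*(11 + 2*E)))
C(f, D) = D*f
l(-4*(1 - 1)) + C(-27, -31) = 1/(-4*(1 - 1) + (5 - 4*(1 - 1))*(11 + 2*(-4*(1 - 1)))) - 31*(-27) = 1/(-4*0 + (5 - 4*0)*(11 + 2*(-4*0))) + 837 = 1/(0 + (5 + 0)*(11 + 2*0)) + 837 = 1/(0 + 5*(11 + 0)) + 837 = 1/(0 + 5*11) + 837 = 1/(0 + 55) + 837 = 1/55 + 837 = 46036/55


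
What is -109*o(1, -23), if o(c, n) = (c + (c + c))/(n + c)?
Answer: 327/22 ≈ 14.864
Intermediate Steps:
o(c, n) = 3*c/(c + n) (o(c, n) = (c + 2*c)/(c + n) = (3*c)/(c + n) = 3*c/(c + n))
-109*o(1, -23) = -327/(1 - 23) = -327/(-22) = -327*(-1)/22 = -109*(-3/22) = 327/22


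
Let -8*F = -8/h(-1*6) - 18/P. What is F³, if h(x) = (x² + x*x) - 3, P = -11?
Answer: -192100033/27983710656 ≈ -0.0068647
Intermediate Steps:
h(x) = -3 + 2*x² (h(x) = (x² + x²) - 3 = 2*x² - 3 = -3 + 2*x²)
F = -577/3036 (F = -(-8/(-3 + 2*(-1*6)²) - 18/(-11))/8 = -(-8/(-3 + 2*(-6)²) - 18*(-1/11))/8 = -(-8/(-3 + 2*36) + 18/11)/8 = -(-8/(-3 + 72) + 18/11)/8 = -(-8/69 + 18/11)/8 = -⅛*1154/759 = -577/3036 ≈ -0.19005)
F³ = (-577/3036)³ = -192100033/27983710656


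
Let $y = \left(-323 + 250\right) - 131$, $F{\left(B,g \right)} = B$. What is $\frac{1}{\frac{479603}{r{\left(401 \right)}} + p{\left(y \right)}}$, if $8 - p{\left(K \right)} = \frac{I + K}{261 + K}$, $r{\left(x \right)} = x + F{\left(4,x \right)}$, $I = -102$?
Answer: $\frac{7695}{9215327} \approx 0.00083502$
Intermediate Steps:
$y = -204$ ($y = -73 - 131 = -204$)
$r{\left(x \right)} = 4 + x$ ($r{\left(x \right)} = x + 4 = 4 + x$)
$p{\left(K \right)} = 8 - \frac{-102 + K}{261 + K}$
$\frac{1}{\frac{479603}{r{\left(401 \right)}} + p{\left(y \right)}} = \frac{1}{\frac{479603}{4 + 401} + \frac{2190 + 7 \left(-204\right)}{261 - 204}} = \frac{1}{\frac{479603}{405} + \frac{2190 - 1428}{57}} = \frac{1}{479603 \cdot \frac{1}{405} + \frac{1}{57} \cdot 762} = \frac{1}{\frac{479603}{405} + \frac{254}{19}} = \frac{1}{\frac{9215327}{7695}} = \frac{7695}{9215327}$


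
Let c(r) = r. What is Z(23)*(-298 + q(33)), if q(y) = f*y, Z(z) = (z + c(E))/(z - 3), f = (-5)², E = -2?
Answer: 11067/20 ≈ 553.35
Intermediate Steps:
f = 25
Z(z) = (-2 + z)/(-3 + z) (Z(z) = (z - 2)/(z - 3) = (-2 + z)/(-3 + z))
q(y) = 25*y
Z(23)*(-298 + q(33)) = ((-2 + 23)/(-3 + 23))*(-298 + 25*33) = (21/20)*(-298 + 825) = ((1/20)*21)*527 = (21/20)*527 = 11067/20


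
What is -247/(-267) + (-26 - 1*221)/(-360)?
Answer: 51623/32040 ≈ 1.6112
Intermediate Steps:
-247/(-267) + (-26 - 1*221)/(-360) = -247*(-1/267) + (-26 - 221)*(-1/360) = 247/267 - 247*(-1/360) = 247/267 + 247/360 = 51623/32040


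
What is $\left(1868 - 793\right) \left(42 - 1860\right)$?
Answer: $-1954350$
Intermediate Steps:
$\left(1868 - 793\right) \left(42 - 1860\right) = 1075 \left(-1818\right) = -1954350$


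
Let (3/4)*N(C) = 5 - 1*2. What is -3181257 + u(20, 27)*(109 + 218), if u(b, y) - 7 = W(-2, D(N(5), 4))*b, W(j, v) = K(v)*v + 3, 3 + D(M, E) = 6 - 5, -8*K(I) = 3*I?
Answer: -3169158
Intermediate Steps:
N(C) = 4 (N(C) = 4*(5 - 1*2)/3 = 4*(5 - 2)/3 = (4/3)*3 = 4)
K(I) = -3*I/8
D(M, E) = -2 (D(M, E) = -3 + (6 - 5) = -3 + 1 = -2)
W(j, v) = 3 - 3*v²/8 (W(j, v) = (-3*v/8)*v + 3 = -3*v²/8 + 3 = 3 - 3*v²/8)
u(b, y) = 7 + 3*b/2 (u(b, y) = 7 + (3 - 3/8*(-2)²)*b = 7 + (3 - 3/8*4)*b = 7 + (3 - 3/2)*b = 7 + 3*b/2)
-3181257 + u(20, 27)*(109 + 218) = -3181257 + (7 + (3/2)*20)*(109 + 218) = -3181257 + (7 + 30)*327 = -3181257 + 37*327 = -3181257 + 12099 = -3169158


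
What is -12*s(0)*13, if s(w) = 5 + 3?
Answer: -1248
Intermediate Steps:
s(w) = 8
-12*s(0)*13 = -12*8*13 = -96*13 = -1248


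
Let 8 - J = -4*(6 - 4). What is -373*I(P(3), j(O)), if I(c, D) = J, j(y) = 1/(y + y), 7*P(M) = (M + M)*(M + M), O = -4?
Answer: -5968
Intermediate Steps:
P(M) = 4*M²/7 (P(M) = ((M + M)*(M + M))/7 = ((2*M)*(2*M))/7 = (4*M²)/7 = 4*M²/7)
j(y) = 1/(2*y)
J = 16 (J = 8 - (-4)*(6 - 4) = 8 - (-4)*2 = 8 - 1*(-8) = 8 + 8 = 16)
I(c, D) = 16
-373*I(P(3), j(O)) = -373*16 = -5968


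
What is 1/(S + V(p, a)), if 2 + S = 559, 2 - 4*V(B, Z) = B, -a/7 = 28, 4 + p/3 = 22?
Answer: 1/544 ≈ 0.0018382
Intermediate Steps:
p = 54 (p = -12 + 3*22 = -12 + 66 = 54)
a = -196 (a = -7*28 = -196)
V(B, Z) = ½ - B/4
S = 557 (S = -2 + 559 = 557)
1/(S + V(p, a)) = 1/(557 + (½ - ¼*54)) = 1/(557 + (½ - 27/2)) = 1/(557 - 13) = 1/544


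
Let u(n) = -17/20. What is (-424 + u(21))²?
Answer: 72199009/400 ≈ 1.8050e+5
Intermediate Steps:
u(n) = -17/20 (u(n) = -17*1/20 = -17/20)
(-424 + u(21))² = (-424 - 17/20)² = (-8497/20)² = 72199009/400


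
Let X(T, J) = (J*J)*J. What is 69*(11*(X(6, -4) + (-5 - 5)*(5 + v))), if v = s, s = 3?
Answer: -109296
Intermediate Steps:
v = 3
X(T, J) = J**3 (X(T, J) = J**2*J = J**3)
69*(11*(X(6, -4) + (-5 - 5)*(5 + v))) = 69*(11*((-4)**3 + (-5 - 5)*(5 + 3))) = 69*(11*(-64 - 10*8)) = 69*(11*(-64 - 80)) = 69*(11*(-144)) = 69*(-1584) = -109296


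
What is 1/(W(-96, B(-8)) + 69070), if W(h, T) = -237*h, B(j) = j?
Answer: 1/91822 ≈ 1.0891e-5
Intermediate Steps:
1/(W(-96, B(-8)) + 69070) = 1/(-237*(-96) + 69070) = 1/(22752 + 69070) = 1/91822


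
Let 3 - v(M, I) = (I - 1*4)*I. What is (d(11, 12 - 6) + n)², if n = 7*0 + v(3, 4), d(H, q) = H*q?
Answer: 4761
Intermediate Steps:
v(M, I) = 3 - I*(-4 + I) (v(M, I) = 3 - (I - 1*4)*I = 3 - (I - 4)*I = 3 - (-4 + I)*I = 3 - I*(-4 + I))
n = 3 (n = 7*0 + (3 - 1*4² + 4*4) = 0 + (3 - 1*16 + 16) = 0 + (3 - 16 + 16) = 0 + 3 = 3)
(d(11, 12 - 6) + n)² = (11*(12 - 6) + 3)² = (11*6 + 3)² = (66 + 3)² = 69² = 4761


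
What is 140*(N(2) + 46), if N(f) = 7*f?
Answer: 8400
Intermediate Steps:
140*(N(2) + 46) = 140*(7*2 + 46) = 140*(14 + 46) = 140*60 = 8400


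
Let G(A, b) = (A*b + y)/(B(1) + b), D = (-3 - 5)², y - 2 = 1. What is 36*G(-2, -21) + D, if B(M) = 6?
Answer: -44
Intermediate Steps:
y = 3 (y = 2 + 1 = 3)
D = 64 (D = (-8)² = 64)
G(A, b) = (3 + A*b)/(6 + b) (G(A, b) = (A*b + 3)/(6 + b) = (3 + A*b)/(6 + b))
36*G(-2, -21) + D = 36*((3 - 2*(-21))/(6 - 21)) + 64 = 36*((3 + 42)/(-15)) + 64 = 36*(-1/15*45) + 64 = 36*(-3) + 64 = -108 + 64 = -44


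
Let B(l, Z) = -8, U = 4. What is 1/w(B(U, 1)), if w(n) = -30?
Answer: -1/30 ≈ -0.033333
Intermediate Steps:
1/w(B(U, 1)) = 1/(-30) = -1/30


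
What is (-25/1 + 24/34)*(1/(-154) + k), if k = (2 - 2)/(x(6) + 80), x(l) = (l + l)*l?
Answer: 59/374 ≈ 0.15775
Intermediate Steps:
x(l) = 2*l**2 (x(l) = (2*l)*l = 2*l**2)
k = 0 (k = (2 - 2)/(2*6**2 + 80) = 0/(2*36 + 80) = 0/(72 + 80) = 0/152 = 0*(1/152) = 0)
(-25/1 + 24/34)*(1/(-154) + k) = (-25/1 + 24/34)*(1/(-154) + 0) = (-25*1 + 24*(1/34))*(-1/154 + 0) = (-25 + 12/17)*(-1/154) = -413/17*(-1/154) = 59/374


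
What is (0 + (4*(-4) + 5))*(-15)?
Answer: 165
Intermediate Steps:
(0 + (4*(-4) + 5))*(-15) = (0 + (-16 + 5))*(-15) = (0 - 11)*(-15) = -11*(-15) = 165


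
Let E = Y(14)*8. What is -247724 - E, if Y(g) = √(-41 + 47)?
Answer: -247724 - 8*√6 ≈ -2.4774e+5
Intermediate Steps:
Y(g) = √6
E = 8*√6 (E = √6*8 = 8*√6 ≈ 19.596)
-247724 - E = -247724 - 8*√6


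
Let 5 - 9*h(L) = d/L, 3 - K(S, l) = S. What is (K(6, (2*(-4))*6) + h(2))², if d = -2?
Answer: 49/9 ≈ 5.4444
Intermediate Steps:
K(S, l) = 3 - S
h(L) = 5/9 + 2/(9*L) (h(L) = 5/9 - (-2)/(9*L) = 5/9 + 2/(9*L))
(K(6, (2*(-4))*6) + h(2))² = ((3 - 1*6) + (⅑)*(2 + 5*2)/2)² = ((3 - 6) + (⅑)*(½)*(2 + 10))² = (-3 + (⅑)*(½)*12)² = (-3 + ⅔)² = (-7/3)² = 49/9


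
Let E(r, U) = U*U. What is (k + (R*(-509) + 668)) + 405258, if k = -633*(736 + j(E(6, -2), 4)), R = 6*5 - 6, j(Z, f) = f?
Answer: -74710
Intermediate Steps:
E(r, U) = U²
R = 24 (R = 30 - 6 = 24)
k = -468420 (k = -633*(736 + 4) = -633*740 = -468420)
(k + (R*(-509) + 668)) + 405258 = (-468420 + (24*(-509) + 668)) + 405258 = (-468420 + (-12216 + 668)) + 405258 = (-468420 - 11548) + 405258 = -479968 + 405258 = -74710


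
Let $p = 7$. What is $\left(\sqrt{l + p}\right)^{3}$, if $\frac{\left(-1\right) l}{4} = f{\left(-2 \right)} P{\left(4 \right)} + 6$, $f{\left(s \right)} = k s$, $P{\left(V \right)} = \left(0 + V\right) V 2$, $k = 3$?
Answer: $751 \sqrt{751} \approx 20581.0$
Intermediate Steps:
$P{\left(V \right)} = 2 V^{2}$ ($P{\left(V \right)} = V V 2 = V^{2} \cdot 2 = 2 V^{2}$)
$f{\left(s \right)} = 3 s$
$l = 744$ ($l = - 4 \left(3 \left(-2\right) 2 \cdot 4^{2} + 6\right) = - 4 \left(- 6 \cdot 2 \cdot 16 + 6\right) = - 4 \left(\left(-6\right) 32 + 6\right) = - 4 \left(-192 + 6\right) = \left(-4\right) \left(-186\right) = 744$)
$\left(\sqrt{l + p}\right)^{3} = \left(\sqrt{744 + 7}\right)^{3} = \left(\sqrt{751}\right)^{3} = 751 \sqrt{751}$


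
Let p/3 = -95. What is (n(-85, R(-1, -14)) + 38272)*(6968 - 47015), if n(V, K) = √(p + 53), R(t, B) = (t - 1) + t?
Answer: -1532678784 - 80094*I*√58 ≈ -1.5327e+9 - 6.0998e+5*I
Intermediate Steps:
p = -285 (p = 3*(-95) = -285)
R(t, B) = -1 + 2*t (R(t, B) = (-1 + t) + t = -1 + 2*t)
n(V, K) = 2*I*√58 (n(V, K) = √(-285 + 53) = √(-232) = 2*I*√58)
(n(-85, R(-1, -14)) + 38272)*(6968 - 47015) = (2*I*√58 + 38272)*(6968 - 47015) = (38272 + 2*I*√58)*(-40047) = -1532678784 - 80094*I*√58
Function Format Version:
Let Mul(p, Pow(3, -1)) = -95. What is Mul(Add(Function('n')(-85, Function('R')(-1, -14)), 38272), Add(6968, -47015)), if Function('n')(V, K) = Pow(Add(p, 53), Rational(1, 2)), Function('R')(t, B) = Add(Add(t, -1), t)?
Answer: Add(-1532678784, Mul(-80094, I, Pow(58, Rational(1, 2)))) ≈ Add(-1.5327e+9, Mul(-6.0998e+5, I))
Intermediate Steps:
p = -285 (p = Mul(3, -95) = -285)
Function('R')(t, B) = Add(-1, Mul(2, t)) (Function('R')(t, B) = Add(Add(-1, t), t) = Add(-1, Mul(2, t)))
Function('n')(V, K) = Mul(2, I, Pow(58, Rational(1, 2))) (Function('n')(V, K) = Pow(Add(-285, 53), Rational(1, 2)) = Pow(-232, Rational(1, 2)) = Mul(2, I, Pow(58, Rational(1, 2))))
Mul(Add(Function('n')(-85, Function('R')(-1, -14)), 38272), Add(6968, -47015)) = Mul(Add(Mul(2, I, Pow(58, Rational(1, 2))), 38272), Add(6968, -47015)) = Mul(Add(38272, Mul(2, I, Pow(58, Rational(1, 2)))), -40047) = Add(-1532678784, Mul(-80094, I, Pow(58, Rational(1, 2))))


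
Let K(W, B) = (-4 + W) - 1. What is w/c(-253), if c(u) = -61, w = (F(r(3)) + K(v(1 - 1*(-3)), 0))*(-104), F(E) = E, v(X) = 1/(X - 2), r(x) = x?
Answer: -156/61 ≈ -2.5574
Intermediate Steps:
v(X) = 1/(-2 + X)
K(W, B) = -5 + W
w = 156 (w = (3 + (-5 + 1/(-2 + (1 - 1*(-3)))))*(-104) = (3 + (-5 + 1/(-2 + (1 + 3))))*(-104) = (3 + (-5 + 1/(-2 + 4)))*(-104) = (3 + (-5 + 1/2))*(-104) = (3 - 9/2)*(-104) = -3/2*(-104) = 156)
w/c(-253) = 156/(-61) = 156*(-1/61) = -156/61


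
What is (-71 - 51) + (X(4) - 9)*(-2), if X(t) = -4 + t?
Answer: -104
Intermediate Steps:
(-71 - 51) + (X(4) - 9)*(-2) = (-71 - 51) + ((-4 + 4) - 9)*(-2) = -122 + (0 - 9)*(-2) = -122 - 9*(-2) = -122 + 18 = -104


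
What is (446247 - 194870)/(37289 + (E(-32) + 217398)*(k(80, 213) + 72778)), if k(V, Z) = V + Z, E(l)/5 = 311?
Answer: 35911/2285593136 ≈ 1.5712e-5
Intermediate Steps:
E(l) = 1555 (E(l) = 5*311 = 1555)
(446247 - 194870)/(37289 + (E(-32) + 217398)*(k(80, 213) + 72778)) = (446247 - 194870)/(37289 + (1555 + 217398)*((80 + 213) + 72778)) = 251377/(37289 + 218953*(293 + 72778)) = 251377/(37289 + 218953*73071) = 251377/(37289 + 15999114663) = 251377/15999151952 = 251377*(1/15999151952) = 35911/2285593136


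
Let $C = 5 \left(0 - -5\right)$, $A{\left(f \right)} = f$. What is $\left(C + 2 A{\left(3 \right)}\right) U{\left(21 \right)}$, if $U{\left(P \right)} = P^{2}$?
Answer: $13671$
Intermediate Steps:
$C = 25$ ($C = 5 \left(0 + 5\right) = 5 \cdot 5 = 25$)
$\left(C + 2 A{\left(3 \right)}\right) U{\left(21 \right)} = \left(25 + 2 \cdot 3\right) 21^{2} = \left(25 + 6\right) 441 = 31 \cdot 441 = 13671$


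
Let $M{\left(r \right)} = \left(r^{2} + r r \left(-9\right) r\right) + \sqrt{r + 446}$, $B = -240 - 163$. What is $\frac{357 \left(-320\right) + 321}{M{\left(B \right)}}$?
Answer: $- \frac{22374445439996}{115726677996967287} + \frac{37973 \sqrt{43}}{115726677996967287} \approx -0.00019334$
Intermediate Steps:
$B = -403$ ($B = -240 - 163 = -403$)
$M{\left(r \right)} = r^{2} + \sqrt{446 + r} - 9 r^{3}$ ($M{\left(r \right)} = \left(r^{2} + r^{2} \left(-9\right) r\right) + \sqrt{446 + r} = \left(r^{2} + - 9 r^{2} r\right) + \sqrt{446 + r} = \left(r^{2} - 9 r^{3}\right) + \sqrt{446 + r} = r^{2} + \sqrt{446 + r} - 9 r^{3}$)
$\frac{357 \left(-320\right) + 321}{M{\left(B \right)}} = \frac{357 \left(-320\right) + 321}{\left(-403\right)^{2} + \sqrt{446 - 403} - 9 \left(-403\right)^{3}} = \frac{-114240 + 321}{162409 + \sqrt{43} - -589057443} = - \frac{113919}{162409 + \sqrt{43} + 589057443} = - \frac{113919}{589219852 + \sqrt{43}}$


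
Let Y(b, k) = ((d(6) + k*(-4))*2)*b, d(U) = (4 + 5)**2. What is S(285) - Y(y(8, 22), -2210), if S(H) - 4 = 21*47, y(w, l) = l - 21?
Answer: -16851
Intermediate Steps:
y(w, l) = -21 + l
d(U) = 81 (d(U) = 9**2 = 81)
Y(b, k) = b*(162 - 8*k) (Y(b, k) = ((81 + k*(-4))*2)*b = ((81 - 4*k)*2)*b = (162 - 8*k)*b = b*(162 - 8*k))
S(H) = 991 (S(H) = 4 + 21*47 = 4 + 987 = 991)
S(285) - Y(y(8, 22), -2210) = 991 - 2*(-21 + 22)*(81 - 4*(-2210)) = 991 - 2*(81 + 8840) = 991 - 2*8921 = 991 - 1*17842 = 991 - 17842 = -16851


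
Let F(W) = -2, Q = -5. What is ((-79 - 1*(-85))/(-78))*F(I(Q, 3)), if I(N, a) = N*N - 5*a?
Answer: 2/13 ≈ 0.15385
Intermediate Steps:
I(N, a) = N**2 - 5*a
((-79 - 1*(-85))/(-78))*F(I(Q, 3)) = ((-79 - 1*(-85))/(-78))*(-2) = ((-79 + 85)*(-1/78))*(-2) = (6*(-1/78))*(-2) = -1/13*(-2) = 2/13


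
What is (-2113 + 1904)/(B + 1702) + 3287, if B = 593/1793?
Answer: 10032466336/3052279 ≈ 3286.9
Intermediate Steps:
B = 593/1793 (B = 593*(1/1793) = 593/1793 ≈ 0.33073)
(-2113 + 1904)/(B + 1702) + 3287 = (-2113 + 1904)/(593/1793 + 1702) + 3287 = -209/3052279/1793 + 3287 = -209*1793/3052279 + 3287 = -374737/3052279 + 3287 = 10032466336/3052279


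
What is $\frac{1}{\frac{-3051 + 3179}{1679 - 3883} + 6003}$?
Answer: $\frac{551}{3307621} \approx 0.00016658$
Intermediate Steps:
$\frac{1}{\frac{-3051 + 3179}{1679 - 3883} + 6003} = \frac{1}{\frac{128}{-2204} + 6003} = \frac{1}{128 \left(- \frac{1}{2204}\right) + 6003} = \frac{1}{- \frac{32}{551} + 6003} = \frac{1}{\frac{3307621}{551}} = \frac{551}{3307621}$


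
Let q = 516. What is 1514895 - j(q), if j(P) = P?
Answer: 1514379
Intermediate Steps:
1514895 - j(q) = 1514895 - 1*516 = 1514895 - 516 = 1514379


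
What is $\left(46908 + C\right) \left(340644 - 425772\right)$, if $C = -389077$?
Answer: $29128162632$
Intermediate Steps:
$\left(46908 + C\right) \left(340644 - 425772\right) = \left(46908 - 389077\right) \left(340644 - 425772\right) = \left(-342169\right) \left(-85128\right) = 29128162632$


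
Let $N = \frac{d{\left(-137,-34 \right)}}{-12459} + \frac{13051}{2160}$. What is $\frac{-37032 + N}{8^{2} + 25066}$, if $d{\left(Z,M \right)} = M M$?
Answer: $- \frac{332141446877}{225428162400} \approx -1.4734$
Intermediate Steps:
$d{\left(Z,M \right)} = M^{2}$
$N = \frac{53368483}{8970480}$ ($N = \frac{\left(-34\right)^{2}}{-12459} + \frac{13051}{2160} = 1156 \left(- \frac{1}{12459}\right) + 13051 \cdot \frac{1}{2160} = - \frac{1156}{12459} + \frac{13051}{2160} = \frac{53368483}{8970480} \approx 5.9493$)
$\frac{-37032 + N}{8^{2} + 25066} = \frac{-37032 + \frac{53368483}{8970480}}{8^{2} + 25066} = - \frac{332141446877}{8970480 \left(64 + 25066\right)} = - \frac{332141446877}{8970480 \cdot 25130} = \left(- \frac{332141446877}{8970480}\right) \frac{1}{25130} = - \frac{332141446877}{225428162400}$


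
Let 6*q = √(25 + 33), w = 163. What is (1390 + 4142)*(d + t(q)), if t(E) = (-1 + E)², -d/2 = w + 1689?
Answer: -61428250/3 - 1844*√58 ≈ -2.0490e+7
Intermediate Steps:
q = √58/6 (q = √(25 + 33)/6 = √58/6 ≈ 1.2693)
d = -3704 (d = -2*(163 + 1689) = -2*1852 = -3704)
(1390 + 4142)*(d + t(q)) = (1390 + 4142)*(-3704 + (-1 + √58/6)²) = 5532*(-3704 + (-1 + √58/6)²) = -20490528 + 5532*(-1 + √58/6)²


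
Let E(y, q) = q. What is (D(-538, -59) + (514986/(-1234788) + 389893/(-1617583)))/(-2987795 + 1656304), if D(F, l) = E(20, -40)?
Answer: 796170106791/26073362203085582 ≈ 3.0536e-5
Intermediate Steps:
D(F, l) = -40
(D(-538, -59) + (514986/(-1234788) + 389893/(-1617583)))/(-2987795 + 1656304) = (-40 + (514986/(-1234788) + 389893/(-1617583)))/(-2987795 + 1656304) = (-40 + (514986*(-1/1234788) + 389893*(-1/1617583)))/(-1331491) = (-40 + (-85831/205798 - 389893/1617583))*(-1/1331491) = (-40 - 219077966087/332895346234)*(-1/1331491) = -13534891815447/332895346234*(-1/1331491) = 796170106791/26073362203085582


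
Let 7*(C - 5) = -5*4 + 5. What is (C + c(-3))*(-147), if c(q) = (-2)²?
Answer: -1008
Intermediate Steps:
c(q) = 4
C = 20/7 (C = 5 + (-5*4 + 5)/7 = 5 + (-20 + 5)/7 = 5 + (⅐)*(-15) = 5 - 15/7 = 20/7 ≈ 2.8571)
(C + c(-3))*(-147) = (20/7 + 4)*(-147) = (48/7)*(-147) = -1008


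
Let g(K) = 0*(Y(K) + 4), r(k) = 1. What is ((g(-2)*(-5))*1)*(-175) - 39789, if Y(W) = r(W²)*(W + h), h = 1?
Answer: -39789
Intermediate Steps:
Y(W) = 1 + W (Y(W) = 1*(W + 1) = 1*(1 + W) = 1 + W)
g(K) = 0 (g(K) = 0*((1 + K) + 4) = 0*(5 + K) = 0)
((g(-2)*(-5))*1)*(-175) - 39789 = ((0*(-5))*1)*(-175) - 39789 = (0*1)*(-175) - 39789 = 0*(-175) - 39789 = 0 - 39789 = -39789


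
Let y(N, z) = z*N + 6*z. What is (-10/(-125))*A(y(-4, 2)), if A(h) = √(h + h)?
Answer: 4*√2/25 ≈ 0.22627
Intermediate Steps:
y(N, z) = 6*z + N*z (y(N, z) = N*z + 6*z = 6*z + N*z)
A(h) = √2*√h (A(h) = √(2*h) = √2*√h)
(-10/(-125))*A(y(-4, 2)) = (-10/(-125))*(√2*√(2*(6 - 4))) = (-10*(-1/125))*(√2*√(2*2)) = 2*(√2*√4)/25 = 2*(√2*2)/25 = 2*(2*√2)/25 = 4*√2/25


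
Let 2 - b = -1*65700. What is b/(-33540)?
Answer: -2527/1290 ≈ -1.9589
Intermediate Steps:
b = 65702 (b = 2 - (-1)*65700 = 2 - 1*(-65700) = 2 + 65700 = 65702)
b/(-33540) = 65702/(-33540) = 65702*(-1/33540) = -2527/1290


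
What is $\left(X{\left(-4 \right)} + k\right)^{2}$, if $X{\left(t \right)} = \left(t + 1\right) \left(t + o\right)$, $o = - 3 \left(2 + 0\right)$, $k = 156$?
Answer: $34596$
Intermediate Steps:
$o = -6$ ($o = \left(-3\right) 2 = -6$)
$X{\left(t \right)} = \left(1 + t\right) \left(-6 + t\right)$ ($X{\left(t \right)} = \left(t + 1\right) \left(t - 6\right) = \left(1 + t\right) \left(-6 + t\right)$)
$\left(X{\left(-4 \right)} + k\right)^{2} = \left(\left(-6 + \left(-4\right)^{2} - -20\right) + 156\right)^{2} = \left(\left(-6 + 16 + 20\right) + 156\right)^{2} = \left(30 + 156\right)^{2} = 186^{2} = 34596$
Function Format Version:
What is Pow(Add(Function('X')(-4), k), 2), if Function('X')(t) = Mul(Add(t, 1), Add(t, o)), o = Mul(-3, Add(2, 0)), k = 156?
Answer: 34596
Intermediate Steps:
o = -6 (o = Mul(-3, 2) = -6)
Function('X')(t) = Mul(Add(1, t), Add(-6, t)) (Function('X')(t) = Mul(Add(t, 1), Add(t, -6)) = Mul(Add(1, t), Add(-6, t)))
Pow(Add(Function('X')(-4), k), 2) = Pow(Add(Add(-6, Pow(-4, 2), Mul(-5, -4)), 156), 2) = Pow(Add(Add(-6, 16, 20), 156), 2) = Pow(Add(30, 156), 2) = Pow(186, 2) = 34596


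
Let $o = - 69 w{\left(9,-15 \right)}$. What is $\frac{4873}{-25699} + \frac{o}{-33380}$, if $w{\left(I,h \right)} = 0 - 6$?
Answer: $- \frac{86650063}{428916310} \approx -0.20202$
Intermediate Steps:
$w{\left(I,h \right)} = -6$ ($w{\left(I,h \right)} = 0 - 6 = -6$)
$o = 414$ ($o = \left(-69\right) \left(-6\right) = 414$)
$\frac{4873}{-25699} + \frac{o}{-33380} = \frac{4873}{-25699} + \frac{414}{-33380} = 4873 \left(- \frac{1}{25699}\right) + 414 \left(- \frac{1}{33380}\right) = - \frac{4873}{25699} - \frac{207}{16690} = - \frac{86650063}{428916310}$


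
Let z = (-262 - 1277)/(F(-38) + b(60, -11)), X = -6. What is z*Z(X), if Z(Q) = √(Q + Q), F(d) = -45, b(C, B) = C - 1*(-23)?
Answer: -81*I*√3 ≈ -140.3*I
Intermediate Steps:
b(C, B) = 23 + C (b(C, B) = C + 23 = 23 + C)
Z(Q) = √2*√Q (Z(Q) = √(2*Q) = √2*√Q)
z = -81/2 (z = (-262 - 1277)/(-45 + (23 + 60)) = -1539/(-45 + 83) = -1539/38 = -1539*1/38 = -81/2 ≈ -40.500)
z*Z(X) = -81*√2*√(-6)/2 = -81*√2*I*√6/2 = -81*I*√3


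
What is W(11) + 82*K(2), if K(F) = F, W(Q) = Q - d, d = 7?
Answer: 168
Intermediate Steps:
W(Q) = -7 + Q (W(Q) = Q - 1*7 = Q - 7 = -7 + Q)
W(11) + 82*K(2) = (-7 + 11) + 82*2 = 4 + 164 = 168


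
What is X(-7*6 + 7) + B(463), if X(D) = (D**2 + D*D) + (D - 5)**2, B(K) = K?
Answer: 4513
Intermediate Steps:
X(D) = (-5 + D)**2 + 2*D**2 (X(D) = (D**2 + D**2) + (-5 + D)**2 = 2*D**2 + (-5 + D)**2 = (-5 + D)**2 + 2*D**2)
X(-7*6 + 7) + B(463) = ((-5 + (-7*6 + 7))**2 + 2*(-7*6 + 7)**2) + 463 = ((-5 + (-42 + 7))**2 + 2*(-42 + 7)**2) + 463 = ((-5 - 35)**2 + 2*(-35)**2) + 463 = ((-40)**2 + 2*1225) + 463 = (1600 + 2450) + 463 = 4050 + 463 = 4513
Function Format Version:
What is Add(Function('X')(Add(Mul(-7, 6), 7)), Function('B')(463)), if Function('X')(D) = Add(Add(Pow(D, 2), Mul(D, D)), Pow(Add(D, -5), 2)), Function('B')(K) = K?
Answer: 4513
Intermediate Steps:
Function('X')(D) = Add(Pow(Add(-5, D), 2), Mul(2, Pow(D, 2))) (Function('X')(D) = Add(Add(Pow(D, 2), Pow(D, 2)), Pow(Add(-5, D), 2)) = Add(Mul(2, Pow(D, 2)), Pow(Add(-5, D), 2)) = Add(Pow(Add(-5, D), 2), Mul(2, Pow(D, 2))))
Add(Function('X')(Add(Mul(-7, 6), 7)), Function('B')(463)) = Add(Add(Pow(Add(-5, Add(Mul(-7, 6), 7)), 2), Mul(2, Pow(Add(Mul(-7, 6), 7), 2))), 463) = Add(Add(Pow(Add(-5, Add(-42, 7)), 2), Mul(2, Pow(Add(-42, 7), 2))), 463) = Add(Add(Pow(Add(-5, -35), 2), Mul(2, Pow(-35, 2))), 463) = Add(Add(Pow(-40, 2), Mul(2, 1225)), 463) = Add(Add(1600, 2450), 463) = Add(4050, 463) = 4513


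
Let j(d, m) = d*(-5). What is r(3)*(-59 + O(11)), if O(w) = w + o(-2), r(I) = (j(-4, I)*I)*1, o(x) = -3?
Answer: -3060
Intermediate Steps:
j(d, m) = -5*d
r(I) = 20*I (r(I) = ((-5*(-4))*I)*1 = (20*I)*1 = 20*I)
O(w) = -3 + w (O(w) = w - 3 = -3 + w)
r(3)*(-59 + O(11)) = (20*3)*(-59 + (-3 + 11)) = 60*(-59 + 8) = 60*(-51) = -3060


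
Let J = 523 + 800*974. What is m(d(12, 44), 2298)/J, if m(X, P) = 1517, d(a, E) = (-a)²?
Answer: 1517/779723 ≈ 0.0019456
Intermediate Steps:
d(a, E) = a²
J = 779723 (J = 523 + 779200 = 779723)
m(d(12, 44), 2298)/J = 1517/779723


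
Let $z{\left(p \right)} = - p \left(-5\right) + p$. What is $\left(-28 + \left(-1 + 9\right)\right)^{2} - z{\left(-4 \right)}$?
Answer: $424$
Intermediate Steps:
$z{\left(p \right)} = 6 p$ ($z{\left(p \right)} = 5 p + p = 6 p$)
$\left(-28 + \left(-1 + 9\right)\right)^{2} - z{\left(-4 \right)} = \left(-28 + \left(-1 + 9\right)\right)^{2} - 6 \left(-4\right) = \left(-28 + 8\right)^{2} - -24 = \left(-20\right)^{2} + 24 = 400 + 24 = 424$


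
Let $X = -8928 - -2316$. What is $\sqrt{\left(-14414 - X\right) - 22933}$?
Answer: $3 i \sqrt{3415} \approx 175.31 i$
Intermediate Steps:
$X = -6612$ ($X = -8928 + 2316 = -6612$)
$\sqrt{\left(-14414 - X\right) - 22933} = \sqrt{\left(-14414 - -6612\right) - 22933} = \sqrt{\left(-14414 + 6612\right) - 22933} = \sqrt{-7802 - 22933} = \sqrt{-30735} = 3 i \sqrt{3415}$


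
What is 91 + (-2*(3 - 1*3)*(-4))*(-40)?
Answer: 91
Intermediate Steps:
91 + (-2*(3 - 1*3)*(-4))*(-40) = 91 + (-2*(3 - 3)*(-4))*(-40) = 91 + (-2*0*(-4))*(-40) = 91 + (0*(-4))*(-40) = 91 + 0*(-40) = 91 + 0 = 91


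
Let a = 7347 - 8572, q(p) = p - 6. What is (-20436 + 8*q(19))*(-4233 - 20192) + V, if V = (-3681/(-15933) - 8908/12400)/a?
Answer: 204405547082913753/411602500 ≈ 4.9661e+8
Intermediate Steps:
q(p) = -6 + p
a = -1225
V = 163753/411602500 (V = (-3681/(-15933) - 8908/12400)/(-1225) = (-3681*(-1/15933) - 8908*1/12400)*(-1/1225) = (1227/5311 - 2227/3100)*(-1/1225) = -8023897/16464100*(-1/1225) = 163753/411602500 ≈ 0.00039784)
(-20436 + 8*q(19))*(-4233 - 20192) + V = (-20436 + 8*(-6 + 19))*(-4233 - 20192) + 163753/411602500 = (-20436 + 8*13)*(-24425) + 163753/411602500 = (-20436 + 104)*(-24425) + 163753/411602500 = -20332*(-24425) + 163753/411602500 = 496609100 + 163753/411602500 = 204405547082913753/411602500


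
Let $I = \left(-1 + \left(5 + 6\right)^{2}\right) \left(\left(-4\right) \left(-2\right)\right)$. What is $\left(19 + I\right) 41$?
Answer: $40139$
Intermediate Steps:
$I = 960$ ($I = \left(-1 + 11^{2}\right) 8 = \left(-1 + 121\right) 8 = 120 \cdot 8 = 960$)
$\left(19 + I\right) 41 = \left(19 + 960\right) 41 = 979 \cdot 41 = 40139$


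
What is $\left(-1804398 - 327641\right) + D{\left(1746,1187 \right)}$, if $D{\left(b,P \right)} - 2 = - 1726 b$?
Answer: $-5145633$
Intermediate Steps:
$D{\left(b,P \right)} = 2 - 1726 b$
$\left(-1804398 - 327641\right) + D{\left(1746,1187 \right)} = \left(-1804398 - 327641\right) + \left(2 - 3013596\right) = -2132039 + \left(2 - 3013596\right) = -2132039 - 3013594 = -5145633$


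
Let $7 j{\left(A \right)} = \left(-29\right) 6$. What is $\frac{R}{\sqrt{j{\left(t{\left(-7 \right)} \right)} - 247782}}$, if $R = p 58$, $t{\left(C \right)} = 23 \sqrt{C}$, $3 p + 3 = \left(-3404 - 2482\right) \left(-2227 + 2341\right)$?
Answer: $\frac{6486401 i \sqrt{3035634}}{433662} \approx 26060.0 i$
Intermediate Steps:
$p = -223669$ ($p = -1 + \frac{\left(-3404 - 2482\right) \left(-2227 + 2341\right)}{3} = -1 + \frac{\left(-5886\right) 114}{3} = -1 + \frac{1}{3} \left(-671004\right) = -1 - 223668 = -223669$)
$j{\left(A \right)} = - \frac{174}{7}$ ($j{\left(A \right)} = \frac{\left(-29\right) 6}{7} = \frac{1}{7} \left(-174\right) = - \frac{174}{7}$)
$R = -12972802$ ($R = \left(-223669\right) 58 = -12972802$)
$\frac{R}{\sqrt{j{\left(t{\left(-7 \right)} \right)} - 247782}} = - \frac{12972802}{\sqrt{- \frac{174}{7} - 247782}} = - \frac{12972802}{\sqrt{- \frac{1734648}{7}}} = - \frac{12972802}{\frac{2}{7} i \sqrt{3035634}} = - 12972802 \left(- \frac{i \sqrt{3035634}}{867324}\right) = \frac{6486401 i \sqrt{3035634}}{433662}$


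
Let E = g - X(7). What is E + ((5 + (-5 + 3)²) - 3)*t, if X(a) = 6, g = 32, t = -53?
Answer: -292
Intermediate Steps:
E = 26 (E = 32 - 1*6 = 32 - 6 = 26)
E + ((5 + (-5 + 3)²) - 3)*t = 26 + ((5 + (-5 + 3)²) - 3)*(-53) = 26 + ((5 + (-2)²) - 3)*(-53) = 26 + ((5 + 4) - 3)*(-53) = 26 + (9 - 3)*(-53) = 26 + 6*(-53) = 26 - 318 = -292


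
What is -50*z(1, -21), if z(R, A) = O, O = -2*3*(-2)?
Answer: -600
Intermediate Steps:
O = 12 (O = -6*(-2) = 12)
z(R, A) = 12
-50*z(1, -21) = -50*12 = -600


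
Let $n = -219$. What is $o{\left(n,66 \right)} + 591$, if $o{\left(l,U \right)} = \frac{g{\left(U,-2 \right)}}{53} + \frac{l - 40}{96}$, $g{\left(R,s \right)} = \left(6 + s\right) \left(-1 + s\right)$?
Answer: $\frac{2992129}{5088} \approx 588.08$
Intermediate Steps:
$g{\left(R,s \right)} = \left(-1 + s\right) \left(6 + s\right)$
$o{\left(l,U \right)} = - \frac{409}{636} + \frac{l}{96}$ ($o{\left(l,U \right)} = \frac{-6 + \left(-2\right)^{2} + 5 \left(-2\right)}{53} + \frac{l - 40}{96} = \left(-6 + 4 - 10\right) \frac{1}{53} + \left(l - 40\right) \frac{1}{96} = \left(-12\right) \frac{1}{53} + \left(-40 + l\right) \frac{1}{96} = - \frac{12}{53} + \left(- \frac{5}{12} + \frac{l}{96}\right) = - \frac{409}{636} + \frac{l}{96}$)
$o{\left(n,66 \right)} + 591 = \left(- \frac{409}{636} + \frac{1}{96} \left(-219\right)\right) + 591 = \left(- \frac{409}{636} - \frac{73}{32}\right) + 591 = - \frac{14879}{5088} + 591 = \frac{2992129}{5088}$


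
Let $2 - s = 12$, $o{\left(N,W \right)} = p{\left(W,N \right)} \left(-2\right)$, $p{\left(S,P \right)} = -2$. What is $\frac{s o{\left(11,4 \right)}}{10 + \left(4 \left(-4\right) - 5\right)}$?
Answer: $\frac{40}{11} \approx 3.6364$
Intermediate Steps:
$o{\left(N,W \right)} = 4$ ($o{\left(N,W \right)} = \left(-2\right) \left(-2\right) = 4$)
$s = -10$ ($s = 2 - 12 = -10$)
$\frac{s o{\left(11,4 \right)}}{10 + \left(4 \left(-4\right) - 5\right)} = \frac{\left(-10\right) 4}{10 + \left(4 \left(-4\right) - 5\right)} = - \frac{40}{10 - 21} = - \frac{40}{-11} = \left(-40\right) \left(- \frac{1}{11}\right) = \frac{40}{11}$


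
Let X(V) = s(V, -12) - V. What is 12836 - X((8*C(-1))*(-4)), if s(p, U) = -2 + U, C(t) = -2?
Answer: 12914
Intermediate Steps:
X(V) = -14 - V (X(V) = (-2 - 12) - V = -14 - V)
12836 - X((8*C(-1))*(-4)) = 12836 - (-14 - 8*(-2)*(-4)) = 12836 - (-14 - (-16)*(-4)) = 12836 - (-14 - 1*64) = 12836 - (-14 - 64) = 12836 - 1*(-78) = 12836 + 78 = 12914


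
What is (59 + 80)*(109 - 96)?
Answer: 1807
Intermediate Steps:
(59 + 80)*(109 - 96) = 139*13 = 1807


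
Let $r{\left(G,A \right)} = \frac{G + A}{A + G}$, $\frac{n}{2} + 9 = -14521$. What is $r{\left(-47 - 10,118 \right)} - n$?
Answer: $29061$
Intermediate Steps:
$n = -29060$ ($n = -18 + 2 \left(-14521\right) = -18 - 29042 = -29060$)
$r{\left(G,A \right)} = 1$ ($r{\left(G,A \right)} = \frac{A + G}{A + G} = 1$)
$r{\left(-47 - 10,118 \right)} - n = 1 - -29060 = 1 + 29060 = 29061$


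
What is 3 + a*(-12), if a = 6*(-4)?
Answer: 291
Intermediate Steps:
a = -24
3 + a*(-12) = 3 - 24*(-12) = 3 + 288 = 291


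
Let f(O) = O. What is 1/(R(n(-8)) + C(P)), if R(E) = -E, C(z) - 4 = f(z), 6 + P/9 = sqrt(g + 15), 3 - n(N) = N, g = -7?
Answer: -61/3073 - 18*sqrt(2)/3073 ≈ -0.028134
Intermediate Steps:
n(N) = 3 - N
P = -54 + 18*sqrt(2) (P = -54 + 9*sqrt(-7 + 15) = -54 + 9*sqrt(8) = -54 + 9*(2*sqrt(2)) = -54 + 18*sqrt(2) ≈ -28.544)
C(z) = 4 + z
1/(R(n(-8)) + C(P)) = 1/(-(3 - 1*(-8)) + (4 + (-54 + 18*sqrt(2)))) = 1/(-(3 + 8) + (-50 + 18*sqrt(2))) = 1/(-1*11 + (-50 + 18*sqrt(2))) = 1/(-11 + (-50 + 18*sqrt(2))) = 1/(-61 + 18*sqrt(2))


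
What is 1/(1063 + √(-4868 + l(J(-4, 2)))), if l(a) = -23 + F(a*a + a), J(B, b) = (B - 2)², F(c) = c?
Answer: 1063/1133528 - I*√3559/1133528 ≈ 0.00093778 - 5.263e-5*I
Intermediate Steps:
J(B, b) = (-2 + B)²
l(a) = -23 + a + a² (l(a) = -23 + (a*a + a) = -23 + (a² + a) = -23 + (a + a²) = -23 + a + a²)
1/(1063 + √(-4868 + l(J(-4, 2)))) = 1/(1063 + √(-4868 + (-23 + (-2 - 4)²*(1 + (-2 - 4)²)))) = 1/(1063 + √(-4868 + (-23 + (-6)²*(1 + (-6)²)))) = 1/(1063 + √(-4868 + (-23 + 36*(1 + 36)))) = 1/(1063 + √(-4868 + (-23 + 36*37))) = 1/(1063 + √(-4868 + (-23 + 1332))) = 1/(1063 + √(-4868 + 1309)) = 1/(1063 + √(-3559)) = 1/(1063 + I*√3559)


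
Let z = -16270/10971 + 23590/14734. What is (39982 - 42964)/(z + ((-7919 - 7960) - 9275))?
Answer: 4547457558/38358890191 ≈ 0.11855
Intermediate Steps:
z = 180035/1524969 (z = -16270*1/10971 + 23590*(1/14734) = -16270/10971 + 11795/7367 = 180035/1524969 ≈ 0.11806)
(39982 - 42964)/(z + ((-7919 - 7960) - 9275)) = (39982 - 42964)/(180035/1524969 + ((-7919 - 7960) - 9275)) = -2982/(180035/1524969 + (-15879 - 9275)) = -2982/(180035/1524969 - 25154) = -2982/(-38358890191/1524969) = -2982*(-1524969/38358890191) = 4547457558/38358890191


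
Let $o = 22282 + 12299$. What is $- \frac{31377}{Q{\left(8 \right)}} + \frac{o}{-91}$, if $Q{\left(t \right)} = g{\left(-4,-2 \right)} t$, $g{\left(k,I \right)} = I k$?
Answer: $- \frac{5068491}{5824} \approx -870.28$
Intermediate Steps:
$Q{\left(t \right)} = 8 t$ ($Q{\left(t \right)} = \left(-2\right) \left(-4\right) t = 8 t$)
$o = 34581$
$- \frac{31377}{Q{\left(8 \right)}} + \frac{o}{-91} = - \frac{31377}{8 \cdot 8} + \frac{34581}{-91} = - \frac{31377}{64} + 34581 \left(- \frac{1}{91}\right) = \left(-31377\right) \frac{1}{64} - \frac{34581}{91} = - \frac{31377}{64} - \frac{34581}{91} = - \frac{5068491}{5824}$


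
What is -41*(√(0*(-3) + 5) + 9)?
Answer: -369 - 41*√5 ≈ -460.68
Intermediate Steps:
-41*(√(0*(-3) + 5) + 9) = -41*(√(0 + 5) + 9) = -41*(√5 + 9) = -41*(9 + √5) = -369 - 41*√5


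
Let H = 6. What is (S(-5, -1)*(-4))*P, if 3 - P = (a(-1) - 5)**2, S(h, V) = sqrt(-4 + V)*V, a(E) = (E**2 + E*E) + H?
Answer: -24*I*sqrt(5) ≈ -53.666*I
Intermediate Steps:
a(E) = 6 + 2*E**2 (a(E) = (E**2 + E*E) + 6 = (E**2 + E**2) + 6 = 2*E**2 + 6 = 6 + 2*E**2)
S(h, V) = V*sqrt(-4 + V)
P = -6 (P = 3 - ((6 + 2*(-1)**2) - 5)**2 = 3 - ((6 + 2*1) - 5)**2 = 3 - ((6 + 2) - 5)**2 = 3 - (8 - 5)**2 = 3 - 1*3**2 = 3 - 1*9 = 3 - 9 = -6)
(S(-5, -1)*(-4))*P = (-sqrt(-4 - 1)*(-4))*(-6) = (-sqrt(-5)*(-4))*(-6) = (-I*sqrt(5)*(-4))*(-6) = (4*I*sqrt(5))*(-6) = -24*I*sqrt(5)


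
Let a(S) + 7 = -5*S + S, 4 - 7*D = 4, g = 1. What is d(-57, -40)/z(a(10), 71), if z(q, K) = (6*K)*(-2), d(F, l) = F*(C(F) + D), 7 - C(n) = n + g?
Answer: 1197/284 ≈ 4.2148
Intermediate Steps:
C(n) = 6 - n (C(n) = 7 - (n + 1) = 7 - (1 + n) = 7 + (-1 - n) = 6 - n)
D = 0 (D = 4/7 - ⅐*4 = 4/7 - 4/7 = 0)
a(S) = -7 - 4*S (a(S) = -7 + (-5*S + S) = -7 - 4*S)
d(F, l) = F*(6 - F) (d(F, l) = F*((6 - F) + 0) = F*(6 - F))
z(q, K) = -12*K
d(-57, -40)/z(a(10), 71) = (-57*(6 - 1*(-57)))/((-12*71)) = -57*(6 + 57)/(-852) = -57*63*(-1/852) = -3591*(-1/852) = 1197/284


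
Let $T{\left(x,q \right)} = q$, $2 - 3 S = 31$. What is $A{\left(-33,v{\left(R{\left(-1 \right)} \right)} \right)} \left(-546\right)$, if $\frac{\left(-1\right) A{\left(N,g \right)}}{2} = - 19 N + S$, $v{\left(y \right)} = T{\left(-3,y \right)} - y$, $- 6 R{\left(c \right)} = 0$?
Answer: $674128$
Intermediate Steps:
$S = - \frac{29}{3}$ ($S = \frac{2}{3} - \frac{31}{3} = - \frac{29}{3} \approx -9.6667$)
$R{\left(c \right)} = 0$ ($R{\left(c \right)} = \left(- \frac{1}{6}\right) 0 = 0$)
$v{\left(y \right)} = 0$ ($v{\left(y \right)} = y - y = 0$)
$A{\left(N,g \right)} = \frac{58}{3} + 38 N$ ($A{\left(N,g \right)} = - 2 \left(- 19 N - \frac{29}{3}\right) = - 2 \left(- \frac{29}{3} - 19 N\right) = \frac{58}{3} + 38 N$)
$A{\left(-33,v{\left(R{\left(-1 \right)} \right)} \right)} \left(-546\right) = \left(\frac{58}{3} + 38 \left(-33\right)\right) \left(-546\right) = \left(\frac{58}{3} - 1254\right) \left(-546\right) = \left(- \frac{3704}{3}\right) \left(-546\right) = 674128$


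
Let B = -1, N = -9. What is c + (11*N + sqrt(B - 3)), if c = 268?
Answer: 169 + 2*I ≈ 169.0 + 2.0*I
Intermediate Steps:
c + (11*N + sqrt(B - 3)) = 268 + (11*(-9) + sqrt(-1 - 3)) = 268 + (-99 + sqrt(-4)) = 268 + (-99 + 2*I) = 169 + 2*I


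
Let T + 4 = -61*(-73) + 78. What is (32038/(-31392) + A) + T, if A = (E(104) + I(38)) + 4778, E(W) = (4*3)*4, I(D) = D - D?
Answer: 146788669/15696 ≈ 9352.0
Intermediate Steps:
I(D) = 0
E(W) = 48 (E(W) = 12*4 = 48)
A = 4826 (A = (48 + 0) + 4778 = 48 + 4778 = 4826)
T = 4527 (T = -4 + (-61*(-73) + 78) = -4 + (4453 + 78) = -4 + 4531 = 4527)
(32038/(-31392) + A) + T = (32038/(-31392) + 4826) + 4527 = (32038*(-1/31392) + 4826) + 4527 = (-16019/15696 + 4826) + 4527 = 75732877/15696 + 4527 = 146788669/15696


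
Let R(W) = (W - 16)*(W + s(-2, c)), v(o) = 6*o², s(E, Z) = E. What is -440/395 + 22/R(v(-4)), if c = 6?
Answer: -330011/297040 ≈ -1.1110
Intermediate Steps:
R(W) = (-16 + W)*(-2 + W) (R(W) = (W - 16)*(W - 2) = (-16 + W)*(-2 + W))
-440/395 + 22/R(v(-4)) = -440/395 + 22/(32 + (6*(-4)²)² - 108*(-4)²) = -440*1/395 + 22/(32 + (6*16)² - 108*16) = -88/79 + 22/(32 + 96² - 18*96) = -88/79 + 22/(32 + 9216 - 1728) = -88/79 + 22/7520 = -88/79 + 22*(1/7520) = -88/79 + 11/3760 = -330011/297040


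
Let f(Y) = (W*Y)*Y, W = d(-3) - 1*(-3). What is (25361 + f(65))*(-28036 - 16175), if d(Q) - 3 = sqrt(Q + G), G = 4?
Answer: -2428775496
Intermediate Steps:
d(Q) = 3 + sqrt(4 + Q) (d(Q) = 3 + sqrt(Q + 4) = 3 + sqrt(4 + Q))
W = 7 (W = (3 + sqrt(4 - 3)) - 1*(-3) = (3 + sqrt(1)) + 3 = (3 + 1) + 3 = 4 + 3 = 7)
f(Y) = 7*Y**2 (f(Y) = (7*Y)*Y = 7*Y**2)
(25361 + f(65))*(-28036 - 16175) = (25361 + 7*65**2)*(-28036 - 16175) = (25361 + 7*4225)*(-44211) = (25361 + 29575)*(-44211) = 54936*(-44211) = -2428775496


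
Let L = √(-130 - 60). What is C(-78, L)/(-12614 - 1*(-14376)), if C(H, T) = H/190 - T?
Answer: -39/167390 - I*√190/1762 ≈ -0.00023299 - 0.007823*I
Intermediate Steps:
L = I*√190 (L = √(-190) = I*√190 ≈ 13.784*I)
C(H, T) = -T + H/190 (C(H, T) = H*(1/190) - T = H/190 - T = -T + H/190)
C(-78, L)/(-12614 - 1*(-14376)) = (-I*√190 + (1/190)*(-78))/(-12614 - 1*(-14376)) = (-I*√190 - 39/95)/(-12614 + 14376) = (-39/95 - I*√190)/1762 = (-39/95 - I*√190)*(1/1762) = -39/167390 - I*√190/1762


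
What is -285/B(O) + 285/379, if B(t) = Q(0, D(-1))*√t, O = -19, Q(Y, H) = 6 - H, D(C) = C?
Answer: 285/379 + 15*I*√19/7 ≈ 0.75198 + 9.3405*I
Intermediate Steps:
B(t) = 7*√t (B(t) = (6 - 1*(-1))*√t = (6 + 1)*√t = 7*√t)
-285/B(O) + 285/379 = -285*(-I*√19/133) + 285/379 = -(-15)*I*√19/7 + 285/379 = 15*I*√19/7 + 285/379 = 285/379 + 15*I*√19/7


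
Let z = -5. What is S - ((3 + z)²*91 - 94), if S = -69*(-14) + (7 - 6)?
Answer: 697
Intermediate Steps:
S = 967 (S = 966 + 1 = 967)
S - ((3 + z)²*91 - 94) = 967 - ((3 - 5)²*91 - 94) = 967 - ((-2)²*91 - 94) = 967 - (4*91 - 94) = 967 - (364 - 94) = 967 - 1*270 = 967 - 270 = 697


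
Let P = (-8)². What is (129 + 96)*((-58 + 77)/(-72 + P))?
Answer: -4275/8 ≈ -534.38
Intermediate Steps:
P = 64
(129 + 96)*((-58 + 77)/(-72 + P)) = (129 + 96)*((-58 + 77)/(-72 + 64)) = 225*(19/(-8)) = 225*(19*(-⅛)) = 225*(-19/8) = -4275/8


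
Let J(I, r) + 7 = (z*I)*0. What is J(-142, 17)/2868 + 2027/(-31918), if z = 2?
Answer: -3018431/45770412 ≈ -0.065947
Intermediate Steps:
J(I, r) = -7 (J(I, r) = -7 + (2*I)*0 = -7 + 0 = -7)
J(-142, 17)/2868 + 2027/(-31918) = -7/2868 + 2027/(-31918) = -7*1/2868 + 2027*(-1/31918) = -7/2868 - 2027/31918 = -3018431/45770412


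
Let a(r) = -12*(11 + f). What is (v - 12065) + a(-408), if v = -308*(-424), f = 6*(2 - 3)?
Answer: 118467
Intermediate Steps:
f = -6 (f = 6*(-1) = -6)
v = 130592
a(r) = -60 (a(r) = -12*(11 - 6) = -12*5 = -60)
(v - 12065) + a(-408) = (130592 - 12065) - 60 = 118527 - 60 = 118467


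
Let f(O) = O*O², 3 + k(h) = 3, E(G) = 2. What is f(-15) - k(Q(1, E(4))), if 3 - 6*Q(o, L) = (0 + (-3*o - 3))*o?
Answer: -3375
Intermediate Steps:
Q(o, L) = ½ - o*(-3 - 3*o)/6 (Q(o, L) = ½ - (0 + (-3*o - 3))*o/6 = ½ - (0 + (-3 - 3*o))*o/6 = ½ - (-3 - 3*o)*o/6 = ½ - o*(-3 - 3*o)/6)
k(h) = 0 (k(h) = -3 + 3 = 0)
f(O) = O³
f(-15) - k(Q(1, E(4))) = (-15)³ - 1*0 = -3375 + 0 = -3375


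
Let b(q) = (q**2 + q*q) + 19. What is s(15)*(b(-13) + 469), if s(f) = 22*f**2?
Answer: 4088700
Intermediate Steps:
b(q) = 19 + 2*q**2 (b(q) = (q**2 + q**2) + 19 = 2*q**2 + 19 = 19 + 2*q**2)
s(15)*(b(-13) + 469) = (22*15**2)*((19 + 2*(-13)**2) + 469) = (22*225)*((19 + 2*169) + 469) = 4950*((19 + 338) + 469) = 4950*(357 + 469) = 4950*826 = 4088700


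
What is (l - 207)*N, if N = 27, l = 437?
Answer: 6210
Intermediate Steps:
(l - 207)*N = (437 - 207)*27 = 230*27 = 6210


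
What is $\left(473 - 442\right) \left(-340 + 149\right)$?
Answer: $-5921$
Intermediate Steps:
$\left(473 - 442\right) \left(-340 + 149\right) = 31 \left(-191\right) = -5921$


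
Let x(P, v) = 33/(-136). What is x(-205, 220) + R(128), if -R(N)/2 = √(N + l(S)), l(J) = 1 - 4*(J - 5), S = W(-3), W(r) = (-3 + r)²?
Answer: -33/136 - 2*√5 ≈ -4.7148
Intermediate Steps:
x(P, v) = -33/136 (x(P, v) = 33*(-1/136) = -33/136)
S = 36 (S = (-3 - 3)² = (-6)² = 36)
l(J) = 21 - 4*J (l(J) = 1 - 4*(-5 + J) = 1 + (20 - 4*J) = 21 - 4*J)
R(N) = -2*√(-123 + N) (R(N) = -2*√(N + (21 - 4*36)) = -2*√(N + (21 - 144)) = -2*√(N - 123) = -2*√(-123 + N))
x(-205, 220) + R(128) = -33/136 - 2*√(-123 + 128) = -33/136 - 2*√5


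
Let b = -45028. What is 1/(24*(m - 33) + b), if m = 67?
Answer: -1/44212 ≈ -2.2618e-5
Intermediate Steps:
1/(24*(m - 33) + b) = 1/(24*(67 - 33) - 45028) = 1/(24*34 - 45028) = 1/(816 - 45028) = 1/(-44212) = -1/44212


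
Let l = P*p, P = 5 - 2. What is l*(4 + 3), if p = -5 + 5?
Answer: 0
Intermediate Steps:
P = 3
p = 0
l = 0 (l = 3*0 = 0)
l*(4 + 3) = 0*(4 + 3) = 0*7 = 0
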